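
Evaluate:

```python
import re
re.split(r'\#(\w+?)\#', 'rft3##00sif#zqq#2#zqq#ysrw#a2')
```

['rft3#', '00sif', 'zqq', '2', 'zqq', 'ysrw', 'a2']

Matches to split on: at [5:12] → '#00sif#'; at [15:18] → '#2#'; at [21:27] → '#ysrw#'.
Because the pattern has a capturing group, `split` also inserts each captured text between the pieces.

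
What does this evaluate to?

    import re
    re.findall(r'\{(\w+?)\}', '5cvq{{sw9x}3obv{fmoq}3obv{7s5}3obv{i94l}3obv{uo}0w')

['sw9x', 'fmoq', '7s5', 'i94l', 'uo']

With a single group, `findall` returns only what that group captured — 5 items.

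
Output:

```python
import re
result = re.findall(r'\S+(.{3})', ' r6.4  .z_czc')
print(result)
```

['  .', 'czc']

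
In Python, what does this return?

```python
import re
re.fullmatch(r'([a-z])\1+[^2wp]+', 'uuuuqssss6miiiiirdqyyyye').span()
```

The backreference `\1` re-matches whatever the first group consumed, character for character.
`fullmatch` succeeds only if the pattern covers the string from start to end.
The match spans [0:24] → 'uuuuqssss6miiiiirdqyyyye'.
Captured: group 1 = 'u'.

(0, 24)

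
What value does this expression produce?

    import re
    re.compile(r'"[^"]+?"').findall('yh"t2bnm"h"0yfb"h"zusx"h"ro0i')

['"t2bnm"', '"0yfb"', '"zusx"']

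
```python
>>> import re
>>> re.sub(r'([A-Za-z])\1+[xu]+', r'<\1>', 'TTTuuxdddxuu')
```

'<T><d>'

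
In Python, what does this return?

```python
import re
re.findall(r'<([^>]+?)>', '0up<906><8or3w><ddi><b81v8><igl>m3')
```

Matches: at [3:8] match '<906>', group 1 = '906'; at [8:15] match '<8or3w>', group 1 = '8or3w'; at [15:20] match '<ddi>', group 1 = 'ddi'; at [20:27] match '<b81v8>', group 1 = 'b81v8'; at [27:32] match '<igl>', group 1 = 'igl'.
With a single group, `findall` returns only what that group captured — 5 items.

['906', '8or3w', 'ddi', 'b81v8', 'igl']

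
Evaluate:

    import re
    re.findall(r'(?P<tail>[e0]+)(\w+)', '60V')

The pattern matches one or more of one of [e0] (captured as 'tail'); then one or more of a word character (captured).
Scanning left to right: at [1:3] match '0V', groups = ('0', 'V').
With 2 capturing groups, `findall` returns a 2-tuple per match.

[('0', 'V')]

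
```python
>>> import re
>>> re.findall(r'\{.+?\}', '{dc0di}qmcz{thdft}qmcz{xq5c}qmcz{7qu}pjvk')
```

['{dc0di}', '{thdft}', '{xq5c}', '{7qu}']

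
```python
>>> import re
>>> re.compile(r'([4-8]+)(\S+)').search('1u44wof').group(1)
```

'44'

Pattern: one or more of a character in [4-8] (captured); then one or more of a non-whitespace character (captured).
`re.search` scans for the first position where the pattern succeeds.
The match spans [2:7] → '44wof'.
Captured: group 1 = '44', group 2 = 'wof'.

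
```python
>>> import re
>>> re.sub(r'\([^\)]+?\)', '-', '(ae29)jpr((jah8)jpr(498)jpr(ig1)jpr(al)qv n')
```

'-jpr-jpr-jpr-jpr-qv n'

Matches: at [0:6] → '(ae29)'; at [9:16] → '((jah8)'; at [19:24] → '(498)'; at [27:32] → '(ig1)'; at [35:39] → '(al)'.
Each match is replaced by '-'.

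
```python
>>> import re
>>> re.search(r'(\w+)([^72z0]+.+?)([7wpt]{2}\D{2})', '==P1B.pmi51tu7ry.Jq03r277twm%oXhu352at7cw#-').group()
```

'P1B.pmi51tu7ry.Jq03r277tw'

The pattern matches one or more of a word character (captured); then one or more of any character except [72z0], then one or more of any character (lazy) (captured); then exactly 2 of one of [7wpt], then exactly 2 of a non-digit (captured).
A `+?`/`*?`/`{m,n}?` starts at its minimum and grows only as far as needed for what follows to match.
Unlike `match`, `search` isn't anchored — it looks for the pattern anywhere in the string.
The match spans [2:27] → 'P1B.pmi51tu7ry.Jq03r277tw'.
Captured: group 1 = 'P1B', group 2 = '.pmi51tu7ry.Jq03r2', group 3 = '77tw'.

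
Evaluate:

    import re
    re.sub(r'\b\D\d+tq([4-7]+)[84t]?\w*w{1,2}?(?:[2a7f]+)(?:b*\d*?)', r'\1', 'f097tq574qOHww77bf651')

'574f651'

Pattern: a word boundary (`\b`, zero-width); then a non-digit, then one or more of a digit, then the literal 'tq'; then one or more of a character in [4-7] (captured); then optionally one of [84t], then zero or more of a word character, then 1 to 2 of a literal 'w' (lazy); then one or more of one of [2a7f] (non-capturing group); then zero or more of the literal 'b', then zero or more of a digit (lazy) (non-capturing group).
Matches: at [0:17] → 'f097tq574qOHww77b'.
`\1` in the replacement pulls in group 1's text for each match.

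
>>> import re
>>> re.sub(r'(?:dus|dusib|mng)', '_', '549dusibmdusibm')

'549_ibm_ibm'

Branches in `(...|...)` are attempted left-to-right; the first branch that allows the whole pattern to succeed is taken.
Matches: at [3:6] → 'dus'; at [9:12] → 'dus'.
`sub` substitutes '_' at each match site.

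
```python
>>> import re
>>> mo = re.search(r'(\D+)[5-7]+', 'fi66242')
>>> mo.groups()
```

('fi',)

Pattern: one or more of a non-digit (captured); then one or more of a character in [5-7].
Unlike `match`, `search` isn't anchored — it looks for the pattern anywhere in the string.
The match spans [0:4] → 'fi66'.
Captured: group 1 = 'fi'.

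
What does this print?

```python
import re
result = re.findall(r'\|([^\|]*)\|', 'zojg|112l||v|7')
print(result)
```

['112l', 'v']

With a single group, `findall` returns only what that group captured — 2 items.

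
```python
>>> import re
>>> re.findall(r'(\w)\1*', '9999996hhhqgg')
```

After group 1 captures some text, `\1` only succeeds where that same text appears again.
Scanning left to right: at [0:6] match '999999', group 1 = '9'; at [6:7] match '6', group 1 = '6'; at [7:10] match 'hhh', group 1 = 'h'; at [10:11] match 'q', group 1 = 'q'; at [11:13] match 'gg', group 1 = 'g'.
One capturing group, so `findall` returns just the captured substring from each match — 5 in all.

['9', '6', 'h', 'q', 'g']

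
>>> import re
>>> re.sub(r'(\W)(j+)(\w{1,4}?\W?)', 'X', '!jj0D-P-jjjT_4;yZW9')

'XD-PX_4;yZW9'

Pattern: a non-word character (captured); then one or more of a literal 'j' (captured); then 1 to 4 of a word character (lazy), then optionally a non-word character (captured).
Matches: at [0:4] → '!jj0'; at [7:12] → '-jjjT'.
`sub` substitutes 'X' at each match site.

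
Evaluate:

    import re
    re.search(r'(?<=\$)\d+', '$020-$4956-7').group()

Because the assertion is zero-width, the text it checks is not consumed and won't appear in the result.
`re.search` tries every starting position until one works.
The match spans [1:4] → '020'.

'020'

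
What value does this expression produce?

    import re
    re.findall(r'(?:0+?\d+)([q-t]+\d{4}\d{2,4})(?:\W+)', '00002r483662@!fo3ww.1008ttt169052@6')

Pattern: one or more of the literal '0' (lazy), then one or more of a digit (non-capturing group); then one or more of a character in [q-t], then exactly 4 of a digit, then 2 to 4 of a digit (captured); then one or more of a non-word character (non-capturing group).
Walking the string: at [0:14] match '00002r483662@!', group 1 = 'r483662'; at [21:34] match '008ttt169052@', group 1 = 'ttt169052'.
Because there's exactly one group, `findall` drops the full match and keeps group 1 from each hit.

['r483662', 'ttt169052']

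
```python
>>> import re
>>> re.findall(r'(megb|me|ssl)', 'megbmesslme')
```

`|` is ordered: at each position the engine commits to the first alternative that works.
Matches: at [0:4] match 'megb', group 1 = 'megb'; at [4:6] match 'me', group 1 = 'me'; at [6:9] match 'ssl', group 1 = 'ssl'; at [9:11] match 'me', group 1 = 'me'.
`findall` collects group 1 from each match (4 total).

['megb', 'me', 'ssl', 'me']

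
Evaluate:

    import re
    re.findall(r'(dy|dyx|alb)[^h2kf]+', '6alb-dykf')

['alb']

With a single group, `findall` returns only what that group captured — 1 item.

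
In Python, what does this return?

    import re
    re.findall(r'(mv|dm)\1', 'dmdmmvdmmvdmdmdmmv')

['dm', 'dm']

A backreference is literal: `\1` must see the identical characters the first group matched.
One capturing group, so `findall` returns just the captured substring from each match — 2 in all.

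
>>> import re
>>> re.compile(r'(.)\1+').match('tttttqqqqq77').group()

'ttttt'

`\1` has to match the exact text group 1 already captured.
`re.match` only tries the pattern at the start of the string.
The match spans [0:5] → 'ttttt'.
Captured: group 1 = 't'.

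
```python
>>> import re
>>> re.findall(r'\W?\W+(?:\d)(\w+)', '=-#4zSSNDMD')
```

['zSSNDMD']

The pattern matches optionally a non-word character, then one or more of a non-word character; then a digit (non-capturing group); then one or more of a word character (captured).
Walking the string: at [0:11] match '=-#4zSSNDMD', group 1 = 'zSSNDMD'.
`findall` collects group 1 from the one match (1 total).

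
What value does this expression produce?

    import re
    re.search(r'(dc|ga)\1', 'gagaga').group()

'gaga'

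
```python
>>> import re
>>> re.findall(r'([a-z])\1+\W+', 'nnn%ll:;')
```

['n', 'l']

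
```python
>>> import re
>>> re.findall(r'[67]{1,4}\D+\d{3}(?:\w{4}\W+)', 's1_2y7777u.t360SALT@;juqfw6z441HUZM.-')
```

['7777u.t360SALT@;', '6z441HUZM.-']

This matches 1 to 4 of one of [67], then one or more of a non-digit, then exactly 3 of a digit; then exactly 4 of a word character, then one or more of a non-word character (non-capturing group).
Since nothing is captured, `findall` lists the 2 matched substrings directly.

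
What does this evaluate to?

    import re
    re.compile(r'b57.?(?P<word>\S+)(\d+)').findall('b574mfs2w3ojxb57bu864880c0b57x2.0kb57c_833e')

Multiple groups make `findall` return tuples — one 2-tuple for the one match.

[('mfs2w3ojxb57bu864880c0b57x2.0kb57c_83', '3')]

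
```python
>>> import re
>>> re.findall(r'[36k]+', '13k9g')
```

['3k']

This matches one or more of one of [36k].
No capturing groups, so `findall` returns the 1 full match string.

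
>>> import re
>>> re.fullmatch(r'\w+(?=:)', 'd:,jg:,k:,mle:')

None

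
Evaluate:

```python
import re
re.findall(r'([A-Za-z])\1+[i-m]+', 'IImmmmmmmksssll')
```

['I', 's']

`\1` is not a pattern — it's the concrete string captured by group 1, re-applied verbatim.
Walking the string: at [0:10] match 'IImmmmmmmk', group 1 = 'I'; at [10:15] match 'sssll', group 1 = 's'.
Because there's exactly one group, `findall` drops the full match and keeps group 1 from each hit.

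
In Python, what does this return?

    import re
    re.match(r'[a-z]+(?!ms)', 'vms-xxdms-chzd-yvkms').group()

The negative lookahead/lookbehind blocks any match where the forbidden context is present.
`match` is anchored at position 0; if the pattern doesn't fit there, it returns None.
The match spans [0:3] → 'vms'.

'vms'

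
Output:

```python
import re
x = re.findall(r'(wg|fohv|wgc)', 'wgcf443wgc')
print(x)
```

['wg', 'wg']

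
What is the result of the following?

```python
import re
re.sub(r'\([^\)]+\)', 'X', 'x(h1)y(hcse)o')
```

'xXyXo'

Matches: at [1:5] → '(h1)'; at [6:12] → '(hcse)'.
`sub` substitutes 'X' at each match site.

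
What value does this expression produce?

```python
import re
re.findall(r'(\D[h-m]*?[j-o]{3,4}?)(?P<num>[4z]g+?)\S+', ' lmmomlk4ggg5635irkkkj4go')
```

This matches a non-digit, then zero or more of a character in [h-m] (lazy), then 3 to 4 of a character in [j-o] (lazy) (captured); then one of [4z], then one or more of a literal 'g' (lazy) (captured as 'num'); then one or more of a non-whitespace character.
The `?` after the quantifier makes it lazy — it takes as little as possible before letting the rest of the pattern try.
Walking the string: at [0:25] match ' lmmomlk4ggg5635irkkkj4go', groups = (' lmmomlk', '4g').
`findall` packs the 2 group values into a tuple for every match.

[(' lmmomlk', '4g')]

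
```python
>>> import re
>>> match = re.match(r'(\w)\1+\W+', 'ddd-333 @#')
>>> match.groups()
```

('d',)

`\1` has to match the exact text group 1 already captured.
`re.match` only tries the pattern at the start of the string.
The match spans [0:4] → 'ddd-'.
Captured: group 1 = 'd'.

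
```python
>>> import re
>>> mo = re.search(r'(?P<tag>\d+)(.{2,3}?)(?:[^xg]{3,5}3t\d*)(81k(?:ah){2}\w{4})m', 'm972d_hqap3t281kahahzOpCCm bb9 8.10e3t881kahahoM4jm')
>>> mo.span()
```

(29, 51)

The pattern matches one or more of a digit (captured as 'tag'); then 2 to 3 of any character (lazy) (captured); then 3 to 5 of any character except [xg], then the literal '3t', then zero or more of a digit (non-capturing group); then the literal '81k', then the literal 'ah' repeated 2 times, then exactly 4 of a word character (captured); then a literal 'm'.
The match spans [29:51] → '9 8.10e3t881kahahoM4jm'.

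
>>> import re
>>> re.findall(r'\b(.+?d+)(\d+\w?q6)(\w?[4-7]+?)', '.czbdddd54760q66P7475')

`findall` packs the 3 group values into a tuple for every match.

[('czbdddd', '54760q6', '6')]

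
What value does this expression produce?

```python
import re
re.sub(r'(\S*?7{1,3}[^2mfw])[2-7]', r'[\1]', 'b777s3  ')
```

'[b777s]  '

This matches zero or more of a non-whitespace character (lazy), then 1 to 3 of the literal '7', then any character except [2mfw] (captured); then a character in [2-7].
Matches: at [0:6] → 'b777s3'.
Each match is replaced using the text its own group 1 captured.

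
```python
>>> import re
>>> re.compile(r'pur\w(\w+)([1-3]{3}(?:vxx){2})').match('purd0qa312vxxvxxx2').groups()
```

The pattern matches the literal 'pur', then a word character; then one or more of a word character (captured); then exactly 3 of a character in [1-3], then the literal 'vxx' repeated 2 times (captured).
`match` is anchored at position 0; if the pattern doesn't fit there, it returns None.
The match spans [0:16] → 'purd0qa312vxxvxx'.
Captured: group 1 = '0qa', group 2 = '312vxxvxx'.

('0qa', '312vxxvxx')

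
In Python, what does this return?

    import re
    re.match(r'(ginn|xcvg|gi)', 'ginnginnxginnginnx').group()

'ginn'

`|` is ordered: at each position the engine commits to the first alternative that works.
With `match`, the pattern is implicitly anchored at the beginning.
The match spans [0:4] → 'ginn'.
Captured: group 1 = 'ginn'.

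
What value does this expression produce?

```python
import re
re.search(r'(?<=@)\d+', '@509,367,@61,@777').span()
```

Lookahead/lookbehind check context without consuming it, so the matched span excludes the asserted characters.
`search` walks the string left to right and returns the first match it finds.
The match spans [1:4] → '509'.

(1, 4)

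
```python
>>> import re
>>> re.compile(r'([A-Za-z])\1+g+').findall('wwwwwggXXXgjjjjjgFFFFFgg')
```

['w', 'X', 'j', 'F']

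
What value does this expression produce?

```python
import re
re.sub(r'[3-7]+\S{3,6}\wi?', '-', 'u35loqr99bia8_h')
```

The pattern matches one or more of a character in [3-7], then 3 to 6 of a non-whitespace character; then a word character, then optionally the literal 'i'.
Matches: at [1:11] → '35loqr99bi'.
`sub` substitutes '-' at each match site.

'u-a8_h'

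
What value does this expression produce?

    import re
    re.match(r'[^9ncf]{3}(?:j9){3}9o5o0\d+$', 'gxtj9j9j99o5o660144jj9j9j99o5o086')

None

This matches exactly 3 of any character except [9ncf], then the literal 'j9' repeated 3 times, then the literal '9o'; then the literal '5o0', then one or more of a digit; then anchored at the end.
`re.match` won't scan ahead — the pattern has to work from the very first character.
Here the pattern fails at index 0, so the call returns None.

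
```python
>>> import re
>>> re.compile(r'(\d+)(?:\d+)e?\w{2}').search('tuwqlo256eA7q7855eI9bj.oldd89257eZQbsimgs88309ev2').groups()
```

('25',)

The pattern matches one or more of a digit (captured); then one or more of a digit (non-capturing group); then optionally a literal 'e', then exactly 2 of a word character.
`search` walks the string left to right and returns the first match it finds.
The match spans [6:12] → '256eA7'.
Captured: group 1 = '25'.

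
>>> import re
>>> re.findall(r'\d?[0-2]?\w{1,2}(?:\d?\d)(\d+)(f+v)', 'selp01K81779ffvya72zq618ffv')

Pattern: optionally a digit, then optionally a character in [0-2], then 1 to 2 of a word character; then optionally a digit, then a digit (non-capturing group); then one or more of a digit (captured); then one or more of a literal 'f', then the literal 'v' (captured).
2 groups means each result is a tuple of 2 captured strings — 2 here.

[('79', 'ffv'), ('8', 'ffv')]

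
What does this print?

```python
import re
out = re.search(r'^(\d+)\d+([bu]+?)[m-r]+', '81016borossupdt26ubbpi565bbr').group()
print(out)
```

81016boro

Pattern: anchored at the start of the string; then one or more of a digit (captured); then one or more of a digit; then one or more of one of [bu] (lazy) (captured); then one or more of a character in [m-r].
Unlike `match`, `search` isn't anchored — it looks for the pattern anywhere in the string.
The match spans [0:9] → '81016boro'.
Captured: group 1 = '8101', group 2 = 'b'.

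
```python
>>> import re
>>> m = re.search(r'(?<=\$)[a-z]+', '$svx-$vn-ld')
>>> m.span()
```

Because the assertion is zero-width, the text it checks is not consumed and won't appear in the result.
`re.search` tries every starting position until one works.
The match spans [1:4] → 'svx'.

(1, 4)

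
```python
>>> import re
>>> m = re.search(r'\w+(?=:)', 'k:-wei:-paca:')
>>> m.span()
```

Lookahead/lookbehind check context without consuming it, so the matched span excludes the asserted characters.
`re.search` scans for the first position where the pattern succeeds.
The match spans [0:1] → 'k'.

(0, 1)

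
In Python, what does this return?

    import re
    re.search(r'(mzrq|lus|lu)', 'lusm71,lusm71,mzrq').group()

The regex engine tests alternatives in the order written; an earlier branch that matches wins even if a later one would match more.
`re.search` scans for the first position where the pattern succeeds.
The match spans [0:3] → 'lus'.
Captured: group 1 = 'lus'.

'lus'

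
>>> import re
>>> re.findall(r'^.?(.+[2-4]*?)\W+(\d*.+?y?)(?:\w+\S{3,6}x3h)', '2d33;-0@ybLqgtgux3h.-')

[('d33;-0', 'y')]

Pattern: anchored at the start of the string; then optionally any character; then one or more of any character, then zero or more of a character in [2-4] (lazy) (captured); then one or more of a non-word character; then zero or more of a digit, then one or more of any character (lazy), then optionally a literal 'y' (captured); then one or more of a word character, then 3 to 6 of a non-whitespace character, then the literal 'x3h' (non-capturing group).
A non-greedy quantifier consumes as few characters as it can — just enough that the remainder of the pattern still matches from where it stops; whatever follows it matches normally.
Scanning left to right: at [0:19] match '2d33;-0@ybLqgtgux3h', groups = ('d33;-0', 'y').
`findall` packs the 2 group values into a tuple for every match.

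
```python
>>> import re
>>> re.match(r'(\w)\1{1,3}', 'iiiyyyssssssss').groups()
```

('i',)

The backreference `\1` re-matches whatever the first group consumed, character for character.
`re.match` only tries the pattern at the start of the string.
The match spans [0:3] → 'iii'.
Captured: group 1 = 'i'.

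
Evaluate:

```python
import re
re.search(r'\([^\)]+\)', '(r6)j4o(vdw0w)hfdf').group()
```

`re.search` tries every starting position until one works.
The match spans [0:4] → '(r6)'.

'(r6)'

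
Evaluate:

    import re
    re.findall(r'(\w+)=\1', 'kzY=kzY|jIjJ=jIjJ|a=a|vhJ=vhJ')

['kzY', 'jIjJ', 'a', 'vhJ']

A backreference is literal: `\1` must see the identical characters the first group matched.
Walking the string: at [0:7] match 'kzY=kzY', group 1 = 'kzY'; at [8:17] match 'jIjJ=jIjJ', group 1 = 'jIjJ'; at [18:21] match 'a=a', group 1 = 'a'; at [22:29] match 'vhJ=vhJ', group 1 = 'vhJ'.
One capturing group, so `findall` returns just the captured substring from each match — 4 in all.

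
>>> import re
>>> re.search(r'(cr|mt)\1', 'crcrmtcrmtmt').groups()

('cr',)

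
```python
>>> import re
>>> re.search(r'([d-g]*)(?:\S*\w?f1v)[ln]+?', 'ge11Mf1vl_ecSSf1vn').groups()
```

The match spans [0:18] → 'ge11Mf1vl_ecSSf1vn'.
Captured: group 1 = 'ge'.

('ge',)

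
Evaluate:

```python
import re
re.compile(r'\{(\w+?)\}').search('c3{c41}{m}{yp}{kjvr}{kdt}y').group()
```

`search` walks the string left to right and returns the first match it finds.
The match spans [2:7] → '{c41}'.
Captured: group 1 = 'c41'.

'{c41}'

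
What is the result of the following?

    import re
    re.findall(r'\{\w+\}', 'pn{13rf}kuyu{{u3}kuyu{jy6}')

['{13rf}', '{u3}', '{jy6}']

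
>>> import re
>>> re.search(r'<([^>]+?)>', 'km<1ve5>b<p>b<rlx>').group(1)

'1ve5'

Unlike `match`, `search` isn't anchored — it looks for the pattern anywhere in the string.
The match spans [2:8] → '<1ve5>'.
Captured: group 1 = '1ve5'.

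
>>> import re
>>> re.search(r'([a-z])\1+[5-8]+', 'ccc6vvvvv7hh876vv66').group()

The backreference `\1` re-matches whatever the first group consumed, character for character.
`search` walks the string left to right and returns the first match it finds.
The match spans [0:4] → 'ccc6'.
Captured: group 1 = 'c'.

'ccc6'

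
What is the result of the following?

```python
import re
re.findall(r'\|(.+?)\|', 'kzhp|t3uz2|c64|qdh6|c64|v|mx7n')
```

['t3uz2', 'qdh6', 'v']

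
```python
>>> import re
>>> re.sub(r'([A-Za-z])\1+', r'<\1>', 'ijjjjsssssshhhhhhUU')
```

'i<j><s><h><U>'

`\1` is not a pattern — it's the concrete string captured by group 1, re-applied verbatim.
Matches: at [1:5] → 'jjjj'; at [5:11] → 'ssssss'; at [11:17] → 'hhhhhh'; at [17:19] → 'UU'.
Each match is replaced using the text its own group 1 captured.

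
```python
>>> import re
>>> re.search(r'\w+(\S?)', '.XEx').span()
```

(1, 4)

The pattern matches one or more of a word character; then optionally a non-whitespace character (captured).
`search` walks the string left to right and returns the first match it finds.
The match spans [1:4] → 'XEx'.
Captured: group 1 = ''.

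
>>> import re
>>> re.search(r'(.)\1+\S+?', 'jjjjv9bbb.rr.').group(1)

'j'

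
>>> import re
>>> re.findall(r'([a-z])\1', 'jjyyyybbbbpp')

After group 1 captures some text, `\1` only succeeds where that same text appears again.
Scanning left to right: at [0:2] match 'jj', group 1 = 'j'; at [2:4] match 'yy', group 1 = 'y'; at [4:6] match 'yy', group 1 = 'y'; at [6:8] match 'bb', group 1 = 'b'; at [8:10] match 'bb', group 1 = 'b'; ….
One capturing group, so `findall` returns just the captured substring from each match — 6 in all.

['j', 'y', 'y', 'b', 'b', 'p']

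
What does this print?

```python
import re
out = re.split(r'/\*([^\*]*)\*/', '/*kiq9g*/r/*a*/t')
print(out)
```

Matches to split on: at [0:9] → '/*kiq9g*/'; at [10:15] → '/*a*/'.
The group in the pattern means `split` returns the separators' captures alongside the pieces.

['', 'kiq9g', 'r', 'a', 't']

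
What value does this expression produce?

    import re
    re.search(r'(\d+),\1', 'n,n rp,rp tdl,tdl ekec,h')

After group 1 captures some text, `\1` only succeeds where that same text appears again.
Here nothing in the string fits, so the call returns None.

None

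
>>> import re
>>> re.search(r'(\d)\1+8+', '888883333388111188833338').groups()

`\1` is not a pattern — it's the concrete string captured by group 1, re-applied verbatim.
`re.search` tries every starting position until one works.
The match spans [0:5] → '88888'.
Captured: group 1 = '8'.

('8',)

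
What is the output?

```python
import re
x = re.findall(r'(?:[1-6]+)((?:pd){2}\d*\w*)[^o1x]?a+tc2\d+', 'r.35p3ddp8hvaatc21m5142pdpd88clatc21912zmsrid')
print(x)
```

['pdpd88cl']

Pattern: one or more of a character in [1-6] (non-capturing group); then the literal 'pd' repeated 2 times, then zero or more of a digit, then zero or more of a word character (captured); then optionally any character except [o1x], then one or more of the literal 'a', then the literal 'tc2'; then one or more of a digit.
Scanning left to right: at [19:39] match '5142pdpd88clatc21912', group 1 = 'pdpd88cl'.
Because there's exactly one group, `findall` drops the full match and keeps group 1 from the one hit.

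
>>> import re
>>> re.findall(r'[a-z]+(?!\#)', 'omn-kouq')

The negative lookahead/lookbehind blocks any match where the forbidden context is present.
Matches: at [0:3] → 'omn'; at [4:8] → 'kouq'.
Since nothing is captured, `findall` lists the 2 matched substrings directly.

['omn', 'kouq']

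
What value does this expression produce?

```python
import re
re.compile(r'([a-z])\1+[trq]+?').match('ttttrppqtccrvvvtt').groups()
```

`\1` has to match the exact text group 1 already captured.
`re.match` only tries the pattern at the start of the string.
The match spans [0:5] → 'ttttr'.
Captured: group 1 = 't'.

('t',)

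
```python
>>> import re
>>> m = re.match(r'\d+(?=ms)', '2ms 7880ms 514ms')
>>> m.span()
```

With `match`, the pattern is implicitly anchored at the beginning.
The match spans [0:1] → '2'.

(0, 1)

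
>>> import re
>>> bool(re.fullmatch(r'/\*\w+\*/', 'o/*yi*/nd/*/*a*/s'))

False

`fullmatch` succeeds only if the pattern covers the string from start to end.
Here the pattern can't cover the whole string, so the call returns None, and `bool(None)` is False.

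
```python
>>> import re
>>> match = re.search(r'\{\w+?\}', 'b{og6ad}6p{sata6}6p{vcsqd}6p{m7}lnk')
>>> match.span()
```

(1, 8)

The match spans [1:8] → '{og6ad}'.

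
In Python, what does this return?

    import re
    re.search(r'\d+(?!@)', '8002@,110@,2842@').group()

The negative lookaround is zero-width — it rules out positions where the adjacent text would match, without consuming anything.
`search` walks the string left to right and returns the first match it finds.
The match spans [0:3] → '800'.

'800'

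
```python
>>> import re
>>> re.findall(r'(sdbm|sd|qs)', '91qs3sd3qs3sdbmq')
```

The regex engine tests alternatives in the order written; an earlier branch that matches wins even if a later one would match more.
Walking the string: at [2:4] match 'qs', group 1 = 'qs'; at [5:7] match 'sd', group 1 = 'sd'; at [8:10] match 'qs', group 1 = 'qs'; at [11:15] match 'sdbm', group 1 = 'sdbm'.
With a single group, `findall` returns only what that group captured — 4 items.

['qs', 'sd', 'qs', 'sdbm']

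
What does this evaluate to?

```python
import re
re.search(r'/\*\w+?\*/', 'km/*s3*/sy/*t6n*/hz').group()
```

`re.search` tries every starting position until one works.
The match spans [2:8] → '/*s3*/'.

'/*s3*/'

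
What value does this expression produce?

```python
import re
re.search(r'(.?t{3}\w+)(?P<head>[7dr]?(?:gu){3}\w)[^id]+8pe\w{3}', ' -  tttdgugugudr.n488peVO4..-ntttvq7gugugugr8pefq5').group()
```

' tttdgugugudr.n488peVO4..-ntttvq7gugugugr8pefq5'

This matches optionally any character, then exactly 3 of the literal 't', then one or more of a word character (captured); then optionally one of [7dr], then the literal 'gu' repeated 3 times, then a word character (captured as 'head'); then one or more of any character except [id]; then the literal '8pe', then exactly 3 of a word character.
The match spans [3:50] → ' tttdgugugudr.n488peVO4..-ntttvq7gugugugr8pefq5'.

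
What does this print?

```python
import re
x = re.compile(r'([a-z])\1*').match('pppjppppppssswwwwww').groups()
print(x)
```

('p',)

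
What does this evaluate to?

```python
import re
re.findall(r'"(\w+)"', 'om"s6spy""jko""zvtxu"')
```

['s6spy', 'jko', 'zvtxu']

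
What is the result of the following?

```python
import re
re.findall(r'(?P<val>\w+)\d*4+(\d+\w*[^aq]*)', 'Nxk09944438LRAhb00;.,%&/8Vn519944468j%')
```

This matches one or more of a word character (captured as 'val'); then zero or more of a digit, then one or more of the literal '4'; then one or more of a digit, then zero or more of a word character, then zero or more of any character except [aq] (captured).
`findall` packs the 2 group values into a tuple for every match.

[('Nxk09944', '38LRAhb00;.,%&/8Vn519944468j%')]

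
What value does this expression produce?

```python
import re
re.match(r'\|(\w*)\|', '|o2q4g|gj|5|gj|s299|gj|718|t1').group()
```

'|o2q4g|'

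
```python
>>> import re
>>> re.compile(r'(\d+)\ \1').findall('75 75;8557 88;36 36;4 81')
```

['75', '36']

The backreference `\1` re-matches whatever the first group consumed, character for character.
Matches: at [0:5] match '75 75', group 1 = '75'; at [14:19] match '36 36', group 1 = '36'.
One capturing group, so `findall` returns just the captured substring from each match — 2 in all.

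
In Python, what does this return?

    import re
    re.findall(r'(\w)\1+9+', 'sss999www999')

['s', 'w']

After group 1 captures some text, `\1` only succeeds where that same text appears again.
One capturing group, so `findall` returns just the captured substring from each match — 2 in all.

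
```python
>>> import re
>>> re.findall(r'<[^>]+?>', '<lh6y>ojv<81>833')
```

['<lh6y>', '<81>']

`findall` yields the raw match text (2 of them) because the pattern has no groups.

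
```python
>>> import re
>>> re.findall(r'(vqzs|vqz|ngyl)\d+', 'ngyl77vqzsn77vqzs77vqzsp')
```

['ngyl', 'vqzs']

Walking the string: at [0:6] match 'ngyl77', group 1 = 'ngyl'; at [13:19] match 'vqzs77', group 1 = 'vqzs'.
One capturing group, so `findall` returns just the captured substring from each match — 2 in all.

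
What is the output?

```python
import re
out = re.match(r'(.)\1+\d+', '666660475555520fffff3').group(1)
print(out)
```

6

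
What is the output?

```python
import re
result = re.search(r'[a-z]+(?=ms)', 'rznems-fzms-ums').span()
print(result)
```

(0, 4)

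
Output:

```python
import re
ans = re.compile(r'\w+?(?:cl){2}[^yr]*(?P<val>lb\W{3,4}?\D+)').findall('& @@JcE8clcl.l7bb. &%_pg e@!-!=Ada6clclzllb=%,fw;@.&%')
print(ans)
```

['lb=%,fw;@.&%']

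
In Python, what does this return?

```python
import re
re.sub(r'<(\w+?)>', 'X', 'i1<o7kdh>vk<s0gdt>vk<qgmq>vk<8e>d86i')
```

Matches: at [2:9] → '<o7kdh>'; at [11:18] → '<s0gdt>'; at [20:26] → '<qgmq>'; at [28:32] → '<8e>'.
`sub` substitutes 'X' at each match site.

'i1XvkXvkXvkXd86i'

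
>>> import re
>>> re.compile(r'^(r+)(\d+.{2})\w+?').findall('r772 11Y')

[('r', '772 1')]

2 groups means the one result is a tuple of 2 captured strings — 1 here.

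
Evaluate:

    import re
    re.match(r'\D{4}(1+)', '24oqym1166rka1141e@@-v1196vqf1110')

None

`re.match` won't scan ahead — the pattern has to work from the very first character.
Here position 0 doesn't satisfy it, so the call returns None.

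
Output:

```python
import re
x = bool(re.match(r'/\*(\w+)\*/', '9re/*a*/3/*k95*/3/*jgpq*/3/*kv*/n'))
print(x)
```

False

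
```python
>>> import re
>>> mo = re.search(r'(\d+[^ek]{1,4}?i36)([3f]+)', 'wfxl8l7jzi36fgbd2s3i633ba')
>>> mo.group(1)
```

'8l7jzi36'

This matches one or more of a digit, then 1 to 4 of any character except [ek] (lazy), then the literal 'i36' (captured); then one or more of one of [3f] (captured).
Unlike `match`, `search` isn't anchored — it looks for the pattern anywhere in the string.
The match spans [4:13] → '8l7jzi36f'.
Captured: group 1 = '8l7jzi36', group 2 = 'f'.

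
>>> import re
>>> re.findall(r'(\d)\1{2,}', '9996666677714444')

['9', '6', '7', '4']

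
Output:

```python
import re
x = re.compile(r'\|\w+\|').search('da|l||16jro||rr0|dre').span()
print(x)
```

The match spans [2:5] → '|l|'.

(2, 5)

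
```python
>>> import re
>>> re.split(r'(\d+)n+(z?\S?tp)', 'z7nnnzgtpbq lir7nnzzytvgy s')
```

['z', '7', 'zgtp', 'bq lir7nnzzytvgy s']

Pattern: one or more of a digit (captured); then one or more of a literal 'n'; then optionally the literal 'z', then optionally a non-whitespace character, then the literal 'tp' (captured).
Matches to split on: at [1:9] → '7nnnzgtp'.
`re.split` interleaves the captured-group text with the surrounding fragments.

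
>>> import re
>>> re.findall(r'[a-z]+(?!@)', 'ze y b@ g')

['ze', 'y', 'g']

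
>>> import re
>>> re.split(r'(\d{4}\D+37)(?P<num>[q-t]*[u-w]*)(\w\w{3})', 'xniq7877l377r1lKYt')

This matches exactly 4 of a digit, then one or more of a non-digit, then the literal '37' (captured); then zero or more of a character in [q-t], then zero or more of a character in [u-w] (captured as 'num'); then a word character, then exactly 3 of a word character (captured).
Matches to split on: at [4:15] → '7877l377r1l'.
The group in the pattern means `split` returns the separators' captures alongside the pieces.

['xniq', '7877l37', '', '7r1l', 'KYt']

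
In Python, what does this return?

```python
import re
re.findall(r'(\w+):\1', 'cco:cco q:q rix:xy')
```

A backreference is literal: `\1` must see the identical characters the first group matched.
Because there's exactly one group, `findall` drops the full match and keeps group 1 from each hit.

['cco', 'q', 'x']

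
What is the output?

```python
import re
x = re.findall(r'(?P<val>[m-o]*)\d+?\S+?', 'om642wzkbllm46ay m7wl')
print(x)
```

['om', '', 'm', 'm']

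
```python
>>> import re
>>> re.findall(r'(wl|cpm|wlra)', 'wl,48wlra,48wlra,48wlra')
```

['wl', 'wl', 'wl', 'wl']

Alternation tries branches left to right and keeps the first one that lets the overall match succeed at that position.
Scanning left to right: at [0:2] match 'wl', group 1 = 'wl'; at [5:7] match 'wl', group 1 = 'wl'; at [12:14] match 'wl', group 1 = 'wl'; at [19:21] match 'wl', group 1 = 'wl'.
One capturing group, so `findall` returns just the captured substring from each match — 4 in all.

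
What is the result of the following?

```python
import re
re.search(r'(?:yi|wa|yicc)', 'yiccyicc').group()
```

'yi'

Branches in `(...|...)` are attempted left-to-right; the first branch that allows the whole pattern to succeed is taken.
The match spans [0:2] → 'yi'.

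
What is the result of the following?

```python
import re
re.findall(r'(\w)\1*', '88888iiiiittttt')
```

['8', 'i', 't']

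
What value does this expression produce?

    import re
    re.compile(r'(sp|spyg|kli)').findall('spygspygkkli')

['sp', 'sp', 'kli']

Branches in `(...|...)` are attempted left-to-right; the first branch that allows the whole pattern to succeed is taken.
Walking the string: at [0:2] match 'sp', group 1 = 'sp'; at [4:6] match 'sp', group 1 = 'sp'; at [9:12] match 'kli', group 1 = 'kli'.
One capturing group, so `findall` returns just the captured substring from each match — 3 in all.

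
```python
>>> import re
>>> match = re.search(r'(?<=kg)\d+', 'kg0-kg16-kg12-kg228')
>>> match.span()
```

Lookahead/lookbehind check context without consuming it, so the matched span excludes the asserted characters.
`search` walks the string left to right and returns the first match it finds.
The match spans [2:3] → '0'.

(2, 3)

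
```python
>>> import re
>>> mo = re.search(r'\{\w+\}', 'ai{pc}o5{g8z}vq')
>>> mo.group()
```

`re.search` scans for the first position where the pattern succeeds.
The match spans [2:6] → '{pc}'.

'{pc}'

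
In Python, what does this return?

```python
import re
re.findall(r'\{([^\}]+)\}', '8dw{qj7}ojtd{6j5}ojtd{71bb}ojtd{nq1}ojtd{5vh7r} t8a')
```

Walking the string: at [3:8] match '{qj7}', group 1 = 'qj7'; at [12:17] match '{6j5}', group 1 = '6j5'; at [21:27] match '{71bb}', group 1 = '71bb'; at [31:36] match '{nq1}', group 1 = 'nq1'; at [40:47] match '{5vh7r}', group 1 = '5vh7r'.
With a single group, `findall` returns only what that group captured — 5 items.

['qj7', '6j5', '71bb', 'nq1', '5vh7r']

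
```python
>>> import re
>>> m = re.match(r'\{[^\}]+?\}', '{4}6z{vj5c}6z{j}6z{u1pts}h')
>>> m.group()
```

'{4}'

With `match`, the pattern is implicitly anchored at the beginning.
The match spans [0:3] → '{4}'.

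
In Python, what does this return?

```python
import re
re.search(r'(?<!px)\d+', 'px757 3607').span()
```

(3, 5)

The negative lookaround is zero-width — it rules out positions where the adjacent text would match, without consuming anything.
`re.search` tries every starting position until one works.
The match spans [3:5] → '57'.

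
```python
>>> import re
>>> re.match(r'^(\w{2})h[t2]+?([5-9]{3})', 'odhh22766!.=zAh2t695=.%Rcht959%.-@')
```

This matches anchored at the start of the string; then exactly 2 of a word character (captured); then the literal 'h', then one or more of one of [t2] (lazy); then exactly 3 of a character in [5-9] (captured).
`re.match` only tries the pattern at the start of the string.
Here the pattern fails at index 0, so the call returns None.

None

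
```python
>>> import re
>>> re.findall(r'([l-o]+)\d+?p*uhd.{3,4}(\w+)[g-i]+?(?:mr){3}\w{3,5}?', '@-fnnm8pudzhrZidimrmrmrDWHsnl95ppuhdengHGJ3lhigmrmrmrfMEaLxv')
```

[('nl', 'GJ3lhi')]

The pattern matches one or more of a character in [l-o] (captured); then one or more of a digit (lazy); then zero or more of the literal 'p', then the literal 'uhd', then 3 to 4 of any character; then one or more of a word character (captured); then one or more of a character in [g-i] (lazy), then the literal 'mr' repeated 3 times, then 3 to 5 of a word character (lazy).
Walking the string: at [27:56] match 'nl95ppuhdengHGJ3lhigmrmrmrfME', groups = ('nl', 'GJ3lhi').
`findall` packs the 2 group values into a tuple for every match.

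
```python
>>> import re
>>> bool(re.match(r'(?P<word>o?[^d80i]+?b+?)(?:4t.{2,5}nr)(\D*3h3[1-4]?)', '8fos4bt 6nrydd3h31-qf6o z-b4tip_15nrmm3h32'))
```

This matches optionally a literal 'o', then one or more of any character except [d80i] (lazy), then one or more of the literal 'b' (lazy) (captured as 'word'); then the literal '4t', then 2 to 5 of any character, then the literal 'nr' (non-capturing group); then zero or more of a non-digit, then the literal '3h3', then optionally a character in [1-4] (captured).
`re.match` won't scan ahead — the pattern has to work from the very first character.
Here the pattern fails at index 0, so the call returns None, and `bool(None)` is False.

False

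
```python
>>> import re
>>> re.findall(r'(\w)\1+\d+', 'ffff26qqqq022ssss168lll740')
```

['f', 'q', 's', 'l']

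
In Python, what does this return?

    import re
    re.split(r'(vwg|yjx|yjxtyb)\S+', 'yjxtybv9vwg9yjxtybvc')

Alternation isn't longest-match — the leftmost alternative that fits at this position is chosen.
Matches to split on: at [0:20] → 'yjxtybv9vwg9yjxtybvc'.
Because the pattern has a capturing group, `split` also inserts each captured text between the pieces.

['', 'yjx', '']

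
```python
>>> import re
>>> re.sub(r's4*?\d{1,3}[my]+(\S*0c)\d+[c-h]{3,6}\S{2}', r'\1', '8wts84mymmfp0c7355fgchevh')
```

'8wtfp0c'

The pattern matches a literal 's', then zero or more of the literal '4' (lazy), then 1 to 3 of a digit; then one or more of one of [my]; then zero or more of a non-whitespace character, then the literal '0c' (captured); then one or more of a digit, then 3 to 6 of a character in [c-h], then exactly 2 of a non-whitespace character.
Matches: at [3:25] → 's84mymmfp0c7355fgchevh'.
`\1` in the replacement pulls in group 1's text for each match.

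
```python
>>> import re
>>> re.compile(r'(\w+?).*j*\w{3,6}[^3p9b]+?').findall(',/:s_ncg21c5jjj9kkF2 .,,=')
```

['s']

A non-greedy quantifier consumes as few characters as it can — just enough that the remainder of the pattern still matches from where it stops; whatever follows it matches normally.
Because there's exactly one group, `findall` drops the full match and keeps group 1 from the one hit.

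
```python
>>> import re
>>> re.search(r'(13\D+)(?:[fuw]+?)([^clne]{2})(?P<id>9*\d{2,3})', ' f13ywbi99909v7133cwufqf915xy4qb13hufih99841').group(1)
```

This matches the literal '13', then one or more of a non-digit (captured); then one or more of one of [fuw] (lazy) (non-capturing group); then exactly 2 of any character except [clne] (captured); then zero or more of a literal '9', then 2 to 3 of a digit (captured as 'id').
`re.search` tries every starting position until one works.
The match spans [2:13] → '13ywbi99909'.
Captured: group 1 = '13y', group 2 = 'bi', group 3 = '99909'.

'13y'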